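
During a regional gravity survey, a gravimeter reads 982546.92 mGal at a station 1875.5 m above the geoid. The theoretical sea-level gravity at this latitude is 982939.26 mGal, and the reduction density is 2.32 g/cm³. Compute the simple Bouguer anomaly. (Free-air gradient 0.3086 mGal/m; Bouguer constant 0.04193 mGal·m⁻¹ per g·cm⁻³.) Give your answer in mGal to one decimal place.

Free-air correction = 0.3086 × 1875.5 = 578.78 mGal
Free-air anomaly = 982546.92 − 982939.26 + (578.78) = 186.44 mGal
Bouguer slab correction = 0.04193 × 2.32 × 1875.5 = 182.44 mGal
Simple Bouguer anomaly = 186.44 − (182.44) = 4.00 mGal

4.0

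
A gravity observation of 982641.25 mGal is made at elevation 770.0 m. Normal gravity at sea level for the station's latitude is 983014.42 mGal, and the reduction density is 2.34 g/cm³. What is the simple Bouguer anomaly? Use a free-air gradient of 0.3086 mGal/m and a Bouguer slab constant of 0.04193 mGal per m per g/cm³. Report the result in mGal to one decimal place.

Free-air correction = 0.3086 × 770.0 = 237.62 mGal
Free-air anomaly = 982641.25 − 983014.42 + (237.62) = -135.55 mGal
Bouguer slab correction = 0.04193 × 2.34 × 770.0 = 75.55 mGal
Simple Bouguer anomaly = -135.55 − (75.55) = -211.10 mGal

-211.1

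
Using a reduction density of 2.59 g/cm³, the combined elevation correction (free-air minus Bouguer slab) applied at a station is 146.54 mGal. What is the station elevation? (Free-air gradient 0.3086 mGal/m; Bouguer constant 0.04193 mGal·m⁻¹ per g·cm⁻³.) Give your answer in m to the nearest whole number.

733

Combined gradient = 0.3086 − 0.04193 × 2.59 = 0.2000013 mGal/m
h = 146.54 / 0.2000013 = 732.70 m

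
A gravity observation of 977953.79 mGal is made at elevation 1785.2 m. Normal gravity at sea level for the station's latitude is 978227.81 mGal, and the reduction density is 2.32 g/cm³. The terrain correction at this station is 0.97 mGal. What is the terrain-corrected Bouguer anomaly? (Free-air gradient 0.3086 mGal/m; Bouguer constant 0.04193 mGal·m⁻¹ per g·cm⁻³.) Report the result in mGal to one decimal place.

104.2

Free-air correction = 0.3086 × 1785.2 = 550.91 mGal
Free-air anomaly = 977953.79 − 978227.81 + (550.91) = 276.89 mGal
Bouguer slab correction = 0.04193 × 2.32 × 1785.2 = 173.66 mGal
Simple Bouguer anomaly = 276.89 − (173.66) = 103.23 mGal
Complete Bouguer anomaly = 103.23 + 0.97 = 104.20 mGal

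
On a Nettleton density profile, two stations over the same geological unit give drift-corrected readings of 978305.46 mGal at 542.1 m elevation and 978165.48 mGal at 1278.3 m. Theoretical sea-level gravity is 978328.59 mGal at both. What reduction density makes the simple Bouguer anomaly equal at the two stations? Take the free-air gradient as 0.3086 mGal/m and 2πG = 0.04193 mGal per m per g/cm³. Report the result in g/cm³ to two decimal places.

Δg_obs = 978165.48 − 978305.46 = -139.98 mGal over Δh = 1278.3 − 542.1 = 736.2 m
Equal Bouguer anomalies ⇒ Δg_obs + (0.3086 − 0.04193ρ)·Δh = 0
0.3086 − 0.04193ρ = −Δg_obs/Δh = 0.19014
ρ = (0.3086 − 0.19014) / 0.04193 = 2.83 g/cm³

2.83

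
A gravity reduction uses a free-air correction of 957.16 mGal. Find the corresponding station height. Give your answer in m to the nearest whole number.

3102

h = 957.16 / 0.3086 = 3101.62 m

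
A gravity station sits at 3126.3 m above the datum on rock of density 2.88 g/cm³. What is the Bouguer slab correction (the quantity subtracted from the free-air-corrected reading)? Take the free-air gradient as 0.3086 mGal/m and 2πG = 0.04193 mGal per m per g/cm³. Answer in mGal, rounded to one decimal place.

Bouguer slab correction = 0.04193 × 2.88 × 3126.3 = 377.5 mGal

377.5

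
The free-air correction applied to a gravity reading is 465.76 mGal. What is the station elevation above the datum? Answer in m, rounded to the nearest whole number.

1509

h = 465.76 / 0.3086 = 1509.27 m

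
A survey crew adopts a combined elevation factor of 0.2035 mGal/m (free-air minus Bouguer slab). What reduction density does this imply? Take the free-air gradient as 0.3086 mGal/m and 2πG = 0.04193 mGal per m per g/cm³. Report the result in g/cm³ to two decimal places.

0.2035 = 0.3086 − 0.04193 × ρ
ρ = (0.3086 − 0.2035) / 0.04193 = 2.51 g/cm³

2.51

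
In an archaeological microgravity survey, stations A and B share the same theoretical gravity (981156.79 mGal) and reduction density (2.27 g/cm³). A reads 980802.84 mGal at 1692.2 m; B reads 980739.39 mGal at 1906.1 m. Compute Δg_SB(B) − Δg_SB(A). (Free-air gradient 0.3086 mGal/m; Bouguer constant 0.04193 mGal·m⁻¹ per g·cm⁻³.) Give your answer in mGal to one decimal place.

-17.8

Δg_SB(A) = 980802.84 − 981156.79 + 0.3086×1692.2 − 0.04193×2.27×1692.2 = 7.20 mGal
Δg_SB(B) = 980739.39 − 981156.79 + 0.3086×1906.1 − 0.04193×2.27×1906.1 = -10.60 mGal
Difference = -10.60 − (7.20) = -17.80 mGal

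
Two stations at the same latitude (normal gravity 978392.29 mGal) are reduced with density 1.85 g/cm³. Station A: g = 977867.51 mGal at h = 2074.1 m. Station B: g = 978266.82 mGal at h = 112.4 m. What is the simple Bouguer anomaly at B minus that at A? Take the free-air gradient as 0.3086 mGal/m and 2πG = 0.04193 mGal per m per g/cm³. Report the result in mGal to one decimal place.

Δg_SB(A) = 977867.51 − 978392.29 + 0.3086×2074.1 − 0.04193×1.85×2074.1 = -45.60 mGal
Δg_SB(B) = 978266.82 − 978392.29 + 0.3086×112.4 − 0.04193×1.85×112.4 = -99.50 mGal
Difference = -99.50 − (-45.60) = -53.90 mGal

-53.9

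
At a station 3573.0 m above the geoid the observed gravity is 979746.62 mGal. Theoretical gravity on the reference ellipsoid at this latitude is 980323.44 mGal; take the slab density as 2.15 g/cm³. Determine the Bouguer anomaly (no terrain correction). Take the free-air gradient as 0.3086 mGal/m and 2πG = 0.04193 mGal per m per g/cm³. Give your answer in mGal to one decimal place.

Free-air correction = 0.3086 × 3573.0 = 1102.63 mGal
Free-air anomaly = 979746.62 − 980323.44 + (1102.63) = 525.81 mGal
Bouguer slab correction = 0.04193 × 2.15 × 3573.0 = 322.10 mGal
Simple Bouguer anomaly = 525.81 − (322.10) = 203.71 mGal

203.7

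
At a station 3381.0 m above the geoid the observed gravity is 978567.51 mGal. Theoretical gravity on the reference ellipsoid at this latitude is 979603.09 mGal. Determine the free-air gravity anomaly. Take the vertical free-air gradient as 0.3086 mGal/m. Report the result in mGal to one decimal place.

7.8

Free-air correction = 0.3086 × 3381.0 = 1043.38 mGal
Free-air anomaly = 978567.51 − 979603.09 + (1043.38) = 7.80 mGal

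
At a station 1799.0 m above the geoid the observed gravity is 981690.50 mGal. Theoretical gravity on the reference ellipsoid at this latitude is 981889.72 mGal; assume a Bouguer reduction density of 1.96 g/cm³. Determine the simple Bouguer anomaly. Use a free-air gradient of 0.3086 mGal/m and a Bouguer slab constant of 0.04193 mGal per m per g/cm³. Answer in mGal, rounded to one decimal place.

208.1

Free-air correction = 0.3086 × 1799.0 = 555.17 mGal
Free-air anomaly = 981690.50 − 981889.72 + (555.17) = 355.95 mGal
Bouguer slab correction = 0.04193 × 1.96 × 1799.0 = 147.85 mGal
Simple Bouguer anomaly = 355.95 − (147.85) = 208.10 mGal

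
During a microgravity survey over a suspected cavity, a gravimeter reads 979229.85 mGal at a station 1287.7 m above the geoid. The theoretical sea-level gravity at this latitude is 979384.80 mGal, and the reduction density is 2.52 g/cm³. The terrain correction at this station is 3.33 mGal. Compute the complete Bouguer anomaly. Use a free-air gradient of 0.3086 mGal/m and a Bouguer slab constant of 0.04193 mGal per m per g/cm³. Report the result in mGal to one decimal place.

109.7

Free-air correction = 0.3086 × 1287.7 = 397.38 mGal
Free-air anomaly = 979229.85 − 979384.80 + (397.38) = 242.43 mGal
Bouguer slab correction = 0.04193 × 2.52 × 1287.7 = 136.06 mGal
Simple Bouguer anomaly = 242.43 − (136.06) = 106.37 mGal
Complete Bouguer anomaly = 106.37 + 3.33 = 109.70 mGal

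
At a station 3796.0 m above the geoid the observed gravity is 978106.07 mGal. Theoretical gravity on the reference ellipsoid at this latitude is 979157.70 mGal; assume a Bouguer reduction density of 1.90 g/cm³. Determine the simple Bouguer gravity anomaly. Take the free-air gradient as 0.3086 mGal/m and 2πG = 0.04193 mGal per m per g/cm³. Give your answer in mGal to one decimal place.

Free-air correction = 0.3086 × 3796.0 = 1171.45 mGal
Free-air anomaly = 978106.07 − 979157.70 + (1171.45) = 119.82 mGal
Bouguer slab correction = 0.04193 × 1.90 × 3796.0 = 302.42 mGal
Simple Bouguer anomaly = 119.82 − (302.42) = -182.60 mGal

-182.6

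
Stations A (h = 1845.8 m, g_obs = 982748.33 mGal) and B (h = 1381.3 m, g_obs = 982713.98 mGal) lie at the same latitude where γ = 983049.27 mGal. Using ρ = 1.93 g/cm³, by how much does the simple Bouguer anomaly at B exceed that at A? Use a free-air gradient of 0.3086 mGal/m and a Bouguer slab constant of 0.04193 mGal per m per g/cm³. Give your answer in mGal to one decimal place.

Δg_SB(A) = 982748.33 − 983049.27 + 0.3086×1845.8 − 0.04193×1.93×1845.8 = 119.30 mGal
Δg_SB(B) = 982713.98 − 983049.27 + 0.3086×1381.3 − 0.04193×1.93×1381.3 = -20.80 mGal
Difference = -20.80 − (119.30) = -140.10 mGal

-140.1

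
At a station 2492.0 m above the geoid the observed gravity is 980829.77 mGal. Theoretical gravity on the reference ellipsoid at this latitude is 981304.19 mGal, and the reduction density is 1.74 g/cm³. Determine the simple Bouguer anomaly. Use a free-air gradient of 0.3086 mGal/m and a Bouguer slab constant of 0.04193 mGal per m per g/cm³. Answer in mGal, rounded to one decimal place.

Free-air correction = 0.3086 × 2492.0 = 769.03 mGal
Free-air anomaly = 980829.77 − 981304.19 + (769.03) = 294.61 mGal
Bouguer slab correction = 0.04193 × 1.74 × 2492.0 = 181.81 mGal
Simple Bouguer anomaly = 294.61 − (181.81) = 112.80 mGal

112.8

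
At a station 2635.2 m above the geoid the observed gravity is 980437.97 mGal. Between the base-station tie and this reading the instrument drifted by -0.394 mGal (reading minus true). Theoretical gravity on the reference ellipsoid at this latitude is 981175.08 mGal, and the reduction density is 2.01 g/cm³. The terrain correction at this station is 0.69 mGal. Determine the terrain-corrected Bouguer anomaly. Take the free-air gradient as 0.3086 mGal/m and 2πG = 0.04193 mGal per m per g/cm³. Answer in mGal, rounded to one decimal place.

Drift-corrected reading = 980437.97 − (-0.394) = 980438.364 mGal
Free-air correction = 0.3086 × 2635.2 = 813.22 mGal
Free-air anomaly = 980438.364 − 981175.08 + (813.22) = 76.504 mGal
Bouguer slab correction = 0.04193 × 2.01 × 2635.2 = 222.09 mGal
Simple Bouguer anomaly = 76.504 − (222.09) = -145.586 mGal
Complete Bouguer anomaly = -145.586 + 0.69 = -144.896 mGal

-144.9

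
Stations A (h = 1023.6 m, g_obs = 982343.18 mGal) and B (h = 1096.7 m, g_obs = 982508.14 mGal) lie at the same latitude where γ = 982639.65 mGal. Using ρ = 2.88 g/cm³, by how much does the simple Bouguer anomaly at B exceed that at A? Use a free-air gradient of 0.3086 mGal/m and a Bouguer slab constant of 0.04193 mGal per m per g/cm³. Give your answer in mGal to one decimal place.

178.7

Δg_SB(A) = 982343.18 − 982639.65 + 0.3086×1023.6 − 0.04193×2.88×1023.6 = -104.20 mGal
Δg_SB(B) = 982508.14 − 982639.65 + 0.3086×1096.7 − 0.04193×2.88×1096.7 = 74.50 mGal
Difference = 74.50 − (-104.20) = 178.70 mGal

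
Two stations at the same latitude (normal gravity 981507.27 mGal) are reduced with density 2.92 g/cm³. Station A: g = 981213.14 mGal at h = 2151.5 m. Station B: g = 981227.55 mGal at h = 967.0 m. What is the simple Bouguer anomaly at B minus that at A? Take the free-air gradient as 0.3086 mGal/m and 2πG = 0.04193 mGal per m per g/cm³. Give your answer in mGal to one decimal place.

-206.1

Δg_SB(A) = 981213.14 − 981507.27 + 0.3086×2151.5 − 0.04193×2.92×2151.5 = 106.40 mGal
Δg_SB(B) = 981227.55 − 981507.27 + 0.3086×967.0 − 0.04193×2.92×967.0 = -99.70 mGal
Difference = -99.70 − (106.40) = -206.10 mGal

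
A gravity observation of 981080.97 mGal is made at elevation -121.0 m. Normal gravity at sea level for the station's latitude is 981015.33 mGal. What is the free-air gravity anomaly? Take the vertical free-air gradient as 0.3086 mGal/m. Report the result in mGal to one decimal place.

Free-air correction = 0.3086 × -121.0 = -37.34 mGal
Free-air anomaly = 981080.97 − 981015.33 + (-37.34) = 28.30 mGal

28.3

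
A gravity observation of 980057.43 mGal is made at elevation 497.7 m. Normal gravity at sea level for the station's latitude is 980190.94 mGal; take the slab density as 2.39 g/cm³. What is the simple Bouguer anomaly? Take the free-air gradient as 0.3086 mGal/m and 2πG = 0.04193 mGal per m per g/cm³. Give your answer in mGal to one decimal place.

Free-air correction = 0.3086 × 497.7 = 153.59 mGal
Free-air anomaly = 980057.43 − 980190.94 + (153.59) = 20.08 mGal
Bouguer slab correction = 0.04193 × 2.39 × 497.7 = 49.88 mGal
Simple Bouguer anomaly = 20.08 − (49.88) = -29.80 mGal

-29.8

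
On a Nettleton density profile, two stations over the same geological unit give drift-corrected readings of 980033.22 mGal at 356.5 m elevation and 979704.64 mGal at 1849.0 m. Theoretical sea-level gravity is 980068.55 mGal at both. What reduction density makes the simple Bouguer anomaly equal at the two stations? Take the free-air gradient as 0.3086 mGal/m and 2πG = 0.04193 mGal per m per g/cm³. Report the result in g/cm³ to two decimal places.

Δg_obs = 979704.64 − 980033.22 = -328.58 mGal over Δh = 1849.0 − 356.5 = 1492.5 m
Equal Bouguer anomalies ⇒ Δg_obs + (0.3086 − 0.04193ρ)·Δh = 0
0.3086 − 0.04193ρ = −Δg_obs/Δh = 0.22015
ρ = (0.3086 − 0.22015) / 0.04193 = 2.11 g/cm³

2.11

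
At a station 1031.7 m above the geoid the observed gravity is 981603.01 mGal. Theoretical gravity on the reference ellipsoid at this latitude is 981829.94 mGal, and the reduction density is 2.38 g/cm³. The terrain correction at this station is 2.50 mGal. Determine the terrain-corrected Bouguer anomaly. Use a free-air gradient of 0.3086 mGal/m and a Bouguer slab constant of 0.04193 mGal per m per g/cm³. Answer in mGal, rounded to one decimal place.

-9.0

Free-air correction = 0.3086 × 1031.7 = 318.38 mGal
Free-air anomaly = 981603.01 − 981829.94 + (318.38) = 91.45 mGal
Bouguer slab correction = 0.04193 × 2.38 × 1031.7 = 102.96 mGal
Simple Bouguer anomaly = 91.45 − (102.96) = -11.51 mGal
Complete Bouguer anomaly = -11.51 + 2.50 = -9.01 mGal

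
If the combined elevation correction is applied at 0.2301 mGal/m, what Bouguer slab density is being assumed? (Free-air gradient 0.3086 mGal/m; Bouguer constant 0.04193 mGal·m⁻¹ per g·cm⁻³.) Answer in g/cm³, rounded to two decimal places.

0.2301 = 0.3086 − 0.04193 × ρ
ρ = (0.3086 − 0.2301) / 0.04193 = 1.87 g/cm³

1.87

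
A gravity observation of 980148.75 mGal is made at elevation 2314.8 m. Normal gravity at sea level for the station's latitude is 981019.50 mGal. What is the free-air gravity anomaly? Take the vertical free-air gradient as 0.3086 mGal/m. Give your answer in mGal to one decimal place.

-156.4

Free-air correction = 0.3086 × 2314.8 = 714.35 mGal
Free-air anomaly = 980148.75 − 981019.50 + (714.35) = -156.40 mGal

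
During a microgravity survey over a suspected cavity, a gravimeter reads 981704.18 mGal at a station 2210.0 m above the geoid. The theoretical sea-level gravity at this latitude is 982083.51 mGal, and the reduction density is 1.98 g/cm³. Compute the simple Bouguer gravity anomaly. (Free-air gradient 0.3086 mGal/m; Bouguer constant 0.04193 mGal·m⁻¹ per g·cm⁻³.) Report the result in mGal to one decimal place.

Free-air correction = 0.3086 × 2210.0 = 682.01 mGal
Free-air anomaly = 981704.18 − 982083.51 + (682.01) = 302.68 mGal
Bouguer slab correction = 0.04193 × 1.98 × 2210.0 = 183.48 mGal
Simple Bouguer anomaly = 302.68 − (183.48) = 119.20 mGal

119.2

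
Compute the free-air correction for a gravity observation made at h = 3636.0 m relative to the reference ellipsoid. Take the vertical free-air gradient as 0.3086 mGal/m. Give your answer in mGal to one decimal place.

1122.1

Free-air correction = 0.3086 × 3636.0 = 1122.1 mGal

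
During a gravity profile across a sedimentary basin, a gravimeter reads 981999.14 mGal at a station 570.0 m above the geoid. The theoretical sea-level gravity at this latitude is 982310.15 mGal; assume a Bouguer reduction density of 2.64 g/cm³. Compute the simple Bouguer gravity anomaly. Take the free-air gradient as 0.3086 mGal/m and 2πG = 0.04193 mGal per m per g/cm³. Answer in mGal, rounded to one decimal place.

Free-air correction = 0.3086 × 570.0 = 175.90 mGal
Free-air anomaly = 981999.14 − 982310.15 + (175.90) = -135.11 mGal
Bouguer slab correction = 0.04193 × 2.64 × 570.0 = 63.10 mGal
Simple Bouguer anomaly = -135.11 − (63.10) = -198.21 mGal

-198.2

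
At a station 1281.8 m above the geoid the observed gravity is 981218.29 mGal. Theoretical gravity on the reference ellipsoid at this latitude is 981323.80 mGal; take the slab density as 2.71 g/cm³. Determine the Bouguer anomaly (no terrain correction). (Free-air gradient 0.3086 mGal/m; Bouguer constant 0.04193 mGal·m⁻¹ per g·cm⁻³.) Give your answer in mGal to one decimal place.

144.4

Free-air correction = 0.3086 × 1281.8 = 395.56 mGal
Free-air anomaly = 981218.29 − 981323.80 + (395.56) = 290.05 mGal
Bouguer slab correction = 0.04193 × 2.71 × 1281.8 = 145.65 mGal
Simple Bouguer anomaly = 290.05 − (145.65) = 144.40 mGal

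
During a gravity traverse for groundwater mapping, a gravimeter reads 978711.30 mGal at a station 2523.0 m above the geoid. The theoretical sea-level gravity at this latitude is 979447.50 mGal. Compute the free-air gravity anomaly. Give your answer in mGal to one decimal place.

Free-air correction = 0.3086 × 2523.0 = 778.60 mGal
Free-air anomaly = 978711.30 − 979447.50 + (778.60) = 42.40 mGal

42.4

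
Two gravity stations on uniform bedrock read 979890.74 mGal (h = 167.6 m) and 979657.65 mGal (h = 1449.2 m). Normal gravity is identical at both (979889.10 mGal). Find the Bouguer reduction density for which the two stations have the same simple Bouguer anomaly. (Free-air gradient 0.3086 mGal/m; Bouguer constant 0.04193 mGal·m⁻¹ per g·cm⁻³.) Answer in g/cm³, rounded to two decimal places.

Δg_obs = 979657.65 − 979890.74 = -233.09 mGal over Δh = 1449.2 − 167.6 = 1281.6 m
Equal Bouguer anomalies ⇒ Δg_obs + (0.3086 − 0.04193ρ)·Δh = 0
0.3086 − 0.04193ρ = −Δg_obs/Δh = 0.18187
ρ = (0.3086 − 0.18187) / 0.04193 = 3.02 g/cm³

3.02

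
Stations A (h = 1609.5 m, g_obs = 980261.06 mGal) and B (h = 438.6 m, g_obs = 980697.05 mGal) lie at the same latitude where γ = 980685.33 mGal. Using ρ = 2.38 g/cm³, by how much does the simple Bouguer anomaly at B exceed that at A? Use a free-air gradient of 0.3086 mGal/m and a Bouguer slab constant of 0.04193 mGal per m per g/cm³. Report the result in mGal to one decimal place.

191.5

Δg_SB(A) = 980261.06 − 980685.33 + 0.3086×1609.5 − 0.04193×2.38×1609.5 = -88.20 mGal
Δg_SB(B) = 980697.05 − 980685.33 + 0.3086×438.6 − 0.04193×2.38×438.6 = 103.30 mGal
Difference = 103.30 − (-88.20) = 191.50 mGal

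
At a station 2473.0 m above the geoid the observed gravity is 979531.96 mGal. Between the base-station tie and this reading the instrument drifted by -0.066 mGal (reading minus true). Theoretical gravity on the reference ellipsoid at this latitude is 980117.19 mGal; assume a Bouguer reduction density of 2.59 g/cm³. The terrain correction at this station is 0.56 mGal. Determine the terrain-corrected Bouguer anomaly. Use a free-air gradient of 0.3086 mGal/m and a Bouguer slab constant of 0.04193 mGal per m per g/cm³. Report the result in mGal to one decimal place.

Drift-corrected reading = 979531.96 − (-0.066) = 979532.026 mGal
Free-air correction = 0.3086 × 2473.0 = 763.17 mGal
Free-air anomaly = 979532.026 − 980117.19 + (763.17) = 178.006 mGal
Bouguer slab correction = 0.04193 × 2.59 × 2473.0 = 268.56 mGal
Simple Bouguer anomaly = 178.006 − (268.56) = -90.554 mGal
Complete Bouguer anomaly = -90.554 + 0.56 = -89.994 mGal

-90.0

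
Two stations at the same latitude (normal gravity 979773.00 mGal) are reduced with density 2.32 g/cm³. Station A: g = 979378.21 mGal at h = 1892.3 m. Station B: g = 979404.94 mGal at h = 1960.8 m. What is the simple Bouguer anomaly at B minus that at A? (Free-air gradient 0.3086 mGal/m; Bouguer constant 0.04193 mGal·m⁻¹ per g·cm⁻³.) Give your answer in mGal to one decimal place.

Δg_SB(A) = 979378.21 − 979773.00 + 0.3086×1892.3 − 0.04193×2.32×1892.3 = 5.10 mGal
Δg_SB(B) = 979404.94 − 979773.00 + 0.3086×1960.8 − 0.04193×2.32×1960.8 = 46.30 mGal
Difference = 46.30 − (5.10) = 41.20 mGal

41.2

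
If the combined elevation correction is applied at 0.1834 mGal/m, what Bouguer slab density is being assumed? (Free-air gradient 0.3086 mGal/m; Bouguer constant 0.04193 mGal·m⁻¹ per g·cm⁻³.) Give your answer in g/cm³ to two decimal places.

0.1834 = 0.3086 − 0.04193 × ρ
ρ = (0.3086 − 0.1834) / 0.04193 = 2.99 g/cm³

2.99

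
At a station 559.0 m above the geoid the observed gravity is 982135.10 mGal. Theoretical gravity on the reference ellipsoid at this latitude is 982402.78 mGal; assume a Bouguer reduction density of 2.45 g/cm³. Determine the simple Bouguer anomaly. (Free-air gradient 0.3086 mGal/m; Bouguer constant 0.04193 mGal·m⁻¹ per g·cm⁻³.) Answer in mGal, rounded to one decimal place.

Free-air correction = 0.3086 × 559.0 = 172.51 mGal
Free-air anomaly = 982135.10 − 982402.78 + (172.51) = -95.17 mGal
Bouguer slab correction = 0.04193 × 2.45 × 559.0 = 57.43 mGal
Simple Bouguer anomaly = -95.17 − (57.43) = -152.60 mGal

-152.6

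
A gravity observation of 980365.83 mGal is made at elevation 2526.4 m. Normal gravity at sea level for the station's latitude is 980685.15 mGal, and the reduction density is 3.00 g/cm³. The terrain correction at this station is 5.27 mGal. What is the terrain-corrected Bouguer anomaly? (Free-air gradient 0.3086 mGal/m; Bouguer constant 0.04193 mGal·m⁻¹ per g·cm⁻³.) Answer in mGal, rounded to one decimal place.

Free-air correction = 0.3086 × 2526.4 = 779.65 mGal
Free-air anomaly = 980365.83 − 980685.15 + (779.65) = 460.33 mGal
Bouguer slab correction = 0.04193 × 3.00 × 2526.4 = 317.80 mGal
Simple Bouguer anomaly = 460.33 − (317.80) = 142.53 mGal
Complete Bouguer anomaly = 142.53 + 5.27 = 147.80 mGal

147.8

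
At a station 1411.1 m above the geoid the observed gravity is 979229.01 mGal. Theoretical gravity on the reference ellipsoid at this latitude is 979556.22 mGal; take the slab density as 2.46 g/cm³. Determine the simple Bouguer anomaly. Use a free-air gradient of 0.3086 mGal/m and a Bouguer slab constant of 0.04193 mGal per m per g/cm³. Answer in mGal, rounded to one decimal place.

-37.3

Free-air correction = 0.3086 × 1411.1 = 435.47 mGal
Free-air anomaly = 979229.01 − 979556.22 + (435.47) = 108.26 mGal
Bouguer slab correction = 0.04193 × 2.46 × 1411.1 = 145.55 mGal
Simple Bouguer anomaly = 108.26 − (145.55) = -37.29 mGal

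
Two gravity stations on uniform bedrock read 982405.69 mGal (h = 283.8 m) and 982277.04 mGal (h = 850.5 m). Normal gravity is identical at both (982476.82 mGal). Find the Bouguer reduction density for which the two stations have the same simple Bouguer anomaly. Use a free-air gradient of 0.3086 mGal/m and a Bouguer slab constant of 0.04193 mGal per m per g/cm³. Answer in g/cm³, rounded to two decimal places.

Δg_obs = 982277.04 − 982405.69 = -128.65 mGal over Δh = 850.5 − 283.8 = 566.7 m
Equal Bouguer anomalies ⇒ Δg_obs + (0.3086 − 0.04193ρ)·Δh = 0
0.3086 − 0.04193ρ = −Δg_obs/Δh = 0.22702
ρ = (0.3086 − 0.22702) / 0.04193 = 1.95 g/cm³

1.95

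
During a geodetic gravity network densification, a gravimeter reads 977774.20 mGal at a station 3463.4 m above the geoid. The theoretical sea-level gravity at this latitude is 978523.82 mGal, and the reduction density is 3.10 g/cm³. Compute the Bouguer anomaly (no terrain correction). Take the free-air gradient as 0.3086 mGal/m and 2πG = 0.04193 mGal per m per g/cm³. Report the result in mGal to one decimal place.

-131.0

Free-air correction = 0.3086 × 3463.4 = 1068.81 mGal
Free-air anomaly = 977774.20 − 978523.82 + (1068.81) = 319.19 mGal
Bouguer slab correction = 0.04193 × 3.10 × 3463.4 = 450.18 mGal
Simple Bouguer anomaly = 319.19 − (450.18) = -130.99 mGal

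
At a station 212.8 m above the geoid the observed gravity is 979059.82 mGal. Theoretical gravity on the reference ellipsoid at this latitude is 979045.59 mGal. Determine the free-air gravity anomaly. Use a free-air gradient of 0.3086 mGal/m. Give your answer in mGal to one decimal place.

79.9

Free-air correction = 0.3086 × 212.8 = 65.67 mGal
Free-air anomaly = 979059.82 − 979045.59 + (65.67) = 79.90 mGal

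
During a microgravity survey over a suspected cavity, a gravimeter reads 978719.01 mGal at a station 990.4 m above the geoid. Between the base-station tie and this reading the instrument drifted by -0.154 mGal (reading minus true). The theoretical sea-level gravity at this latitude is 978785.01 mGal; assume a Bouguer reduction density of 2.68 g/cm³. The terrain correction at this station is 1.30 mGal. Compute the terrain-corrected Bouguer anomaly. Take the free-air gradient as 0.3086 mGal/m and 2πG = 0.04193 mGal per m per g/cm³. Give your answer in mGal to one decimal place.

Drift-corrected reading = 978719.01 − (-0.154) = 978719.164 mGal
Free-air correction = 0.3086 × 990.4 = 305.64 mGal
Free-air anomaly = 978719.164 − 978785.01 + (305.64) = 239.794 mGal
Bouguer slab correction = 0.04193 × 2.68 × 990.4 = 111.29 mGal
Simple Bouguer anomaly = 239.794 − (111.29) = 128.504 mGal
Complete Bouguer anomaly = 128.504 + 1.30 = 129.804 mGal

129.8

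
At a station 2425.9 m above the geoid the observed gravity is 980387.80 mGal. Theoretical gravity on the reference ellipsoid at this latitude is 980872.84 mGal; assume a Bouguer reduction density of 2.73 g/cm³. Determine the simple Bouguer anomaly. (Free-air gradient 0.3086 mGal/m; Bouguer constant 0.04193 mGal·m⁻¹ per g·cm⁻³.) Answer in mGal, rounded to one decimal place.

Free-air correction = 0.3086 × 2425.9 = 748.63 mGal
Free-air anomaly = 980387.80 − 980872.84 + (748.63) = 263.59 mGal
Bouguer slab correction = 0.04193 × 2.73 × 2425.9 = 277.69 mGal
Simple Bouguer anomaly = 263.59 − (277.69) = -14.10 mGal

-14.1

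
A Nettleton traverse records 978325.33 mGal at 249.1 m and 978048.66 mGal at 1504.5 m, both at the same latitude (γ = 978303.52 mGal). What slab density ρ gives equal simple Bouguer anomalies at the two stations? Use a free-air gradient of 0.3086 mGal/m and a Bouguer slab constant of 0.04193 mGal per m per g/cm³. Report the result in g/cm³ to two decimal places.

2.10

Δg_obs = 978048.66 − 978325.33 = -276.67 mGal over Δh = 1504.5 − 249.1 = 1255.4 m
Equal Bouguer anomalies ⇒ Δg_obs + (0.3086 − 0.04193ρ)·Δh = 0
0.3086 − 0.04193ρ = −Δg_obs/Δh = 0.22038
ρ = (0.3086 − 0.22038) / 0.04193 = 2.10 g/cm³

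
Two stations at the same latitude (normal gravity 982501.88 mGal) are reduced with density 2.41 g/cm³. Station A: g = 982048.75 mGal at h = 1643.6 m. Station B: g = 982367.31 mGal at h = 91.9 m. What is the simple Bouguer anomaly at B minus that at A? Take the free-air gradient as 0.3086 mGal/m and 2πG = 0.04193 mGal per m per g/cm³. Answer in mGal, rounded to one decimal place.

-3.5

Δg_SB(A) = 982048.75 − 982501.88 + 0.3086×1643.6 − 0.04193×2.41×1643.6 = -112.00 mGal
Δg_SB(B) = 982367.31 − 982501.88 + 0.3086×91.9 − 0.04193×2.41×91.9 = -115.50 mGal
Difference = -115.50 − (-112.00) = -3.50 mGal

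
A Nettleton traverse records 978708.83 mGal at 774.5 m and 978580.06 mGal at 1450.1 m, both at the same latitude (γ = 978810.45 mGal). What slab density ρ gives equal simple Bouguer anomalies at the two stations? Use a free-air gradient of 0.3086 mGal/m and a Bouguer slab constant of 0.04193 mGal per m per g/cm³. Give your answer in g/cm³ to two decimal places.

2.81

Δg_obs = 978580.06 − 978708.83 = -128.77 mGal over Δh = 1450.1 − 774.5 = 675.6 m
Equal Bouguer anomalies ⇒ Δg_obs + (0.3086 − 0.04193ρ)·Δh = 0
0.3086 − 0.04193ρ = −Δg_obs/Δh = 0.19060
ρ = (0.3086 − 0.19060) / 0.04193 = 2.81 g/cm³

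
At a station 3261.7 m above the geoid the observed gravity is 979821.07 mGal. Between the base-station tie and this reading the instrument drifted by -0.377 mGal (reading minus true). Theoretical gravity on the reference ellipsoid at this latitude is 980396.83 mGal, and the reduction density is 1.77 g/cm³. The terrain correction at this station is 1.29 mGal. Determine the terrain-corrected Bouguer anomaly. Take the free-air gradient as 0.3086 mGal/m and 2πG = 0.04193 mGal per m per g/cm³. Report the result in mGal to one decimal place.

190.4

Drift-corrected reading = 979821.07 − (-0.377) = 979821.447 mGal
Free-air correction = 0.3086 × 3261.7 = 1006.56 mGal
Free-air anomaly = 979821.447 − 980396.83 + (1006.56) = 431.177 mGal
Bouguer slab correction = 0.04193 × 1.77 × 3261.7 = 242.07 mGal
Simple Bouguer anomaly = 431.177 − (242.07) = 189.107 mGal
Complete Bouguer anomaly = 189.107 + 1.29 = 190.397 mGal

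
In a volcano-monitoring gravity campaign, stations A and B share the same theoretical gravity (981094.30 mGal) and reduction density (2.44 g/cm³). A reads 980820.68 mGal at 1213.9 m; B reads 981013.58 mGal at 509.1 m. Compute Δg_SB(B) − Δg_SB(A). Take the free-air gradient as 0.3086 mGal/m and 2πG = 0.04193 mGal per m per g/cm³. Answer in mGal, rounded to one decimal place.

47.5

Δg_SB(A) = 980820.68 − 981094.30 + 0.3086×1213.9 − 0.04193×2.44×1213.9 = -23.20 mGal
Δg_SB(B) = 981013.58 − 981094.30 + 0.3086×509.1 − 0.04193×2.44×509.1 = 24.30 mGal
Difference = 24.30 − (-23.20) = 47.50 mGal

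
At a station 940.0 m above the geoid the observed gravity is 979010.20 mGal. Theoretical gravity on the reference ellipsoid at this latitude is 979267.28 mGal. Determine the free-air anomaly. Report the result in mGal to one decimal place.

Free-air correction = 0.3086 × 940.0 = 290.08 mGal
Free-air anomaly = 979010.20 − 979267.28 + (290.08) = 33.00 mGal

33.0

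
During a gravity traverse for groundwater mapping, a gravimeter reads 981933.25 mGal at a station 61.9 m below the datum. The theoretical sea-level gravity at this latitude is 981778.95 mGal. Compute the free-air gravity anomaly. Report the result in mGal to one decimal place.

Free-air correction = 0.3086 × -61.9 = -19.10 mGal
Free-air anomaly = 981933.25 − 981778.95 + (-19.10) = 135.20 mGal

135.2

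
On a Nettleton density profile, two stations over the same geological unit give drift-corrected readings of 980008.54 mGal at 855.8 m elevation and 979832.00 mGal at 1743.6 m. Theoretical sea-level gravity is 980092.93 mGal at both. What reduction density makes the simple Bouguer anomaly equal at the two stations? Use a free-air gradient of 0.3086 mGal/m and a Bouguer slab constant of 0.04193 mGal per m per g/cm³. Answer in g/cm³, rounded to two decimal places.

2.62

Δg_obs = 979832.00 − 980008.54 = -176.54 mGal over Δh = 1743.6 − 855.8 = 887.8 m
Equal Bouguer anomalies ⇒ Δg_obs + (0.3086 − 0.04193ρ)·Δh = 0
0.3086 − 0.04193ρ = −Δg_obs/Δh = 0.19885
ρ = (0.3086 − 0.19885) / 0.04193 = 2.62 g/cm³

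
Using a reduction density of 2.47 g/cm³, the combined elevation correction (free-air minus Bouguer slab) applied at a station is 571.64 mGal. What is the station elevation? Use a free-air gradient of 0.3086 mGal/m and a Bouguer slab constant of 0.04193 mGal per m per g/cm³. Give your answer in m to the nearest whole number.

Combined gradient = 0.3086 − 0.04193 × 2.47 = 0.2050329 mGal/m
h = 571.64 / 0.2050329 = 2788.04 m

2788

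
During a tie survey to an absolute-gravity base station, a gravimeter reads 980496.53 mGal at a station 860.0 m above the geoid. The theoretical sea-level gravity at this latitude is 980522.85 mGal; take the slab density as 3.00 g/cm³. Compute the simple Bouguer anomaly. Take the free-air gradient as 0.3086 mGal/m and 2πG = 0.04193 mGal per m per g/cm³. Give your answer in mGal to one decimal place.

130.9

Free-air correction = 0.3086 × 860.0 = 265.40 mGal
Free-air anomaly = 980496.53 − 980522.85 + (265.40) = 239.08 mGal
Bouguer slab correction = 0.04193 × 3.00 × 860.0 = 108.18 mGal
Simple Bouguer anomaly = 239.08 − (108.18) = 130.90 mGal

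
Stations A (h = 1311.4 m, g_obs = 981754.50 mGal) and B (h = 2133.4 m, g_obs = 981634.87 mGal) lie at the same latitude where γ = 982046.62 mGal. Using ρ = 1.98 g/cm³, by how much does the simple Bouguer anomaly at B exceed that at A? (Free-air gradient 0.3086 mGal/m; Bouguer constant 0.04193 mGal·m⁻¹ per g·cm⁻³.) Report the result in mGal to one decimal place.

Δg_SB(A) = 981754.50 − 982046.62 + 0.3086×1311.4 − 0.04193×1.98×1311.4 = 3.70 mGal
Δg_SB(B) = 981634.87 − 982046.62 + 0.3086×2133.4 − 0.04193×1.98×2133.4 = 69.50 mGal
Difference = 69.50 − (3.70) = 65.80 mGal

65.8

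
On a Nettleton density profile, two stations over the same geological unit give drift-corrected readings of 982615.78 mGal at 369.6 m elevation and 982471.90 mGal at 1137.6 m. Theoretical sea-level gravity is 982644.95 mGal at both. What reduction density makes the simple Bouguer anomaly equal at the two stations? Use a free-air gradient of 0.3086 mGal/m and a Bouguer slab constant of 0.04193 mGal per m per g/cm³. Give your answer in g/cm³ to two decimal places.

2.89

Δg_obs = 982471.90 − 982615.78 = -143.88 mGal over Δh = 1137.6 − 369.6 = 768.0 m
Equal Bouguer anomalies ⇒ Δg_obs + (0.3086 − 0.04193ρ)·Δh = 0
0.3086 − 0.04193ρ = −Δg_obs/Δh = 0.18734
ρ = (0.3086 − 0.18734) / 0.04193 = 2.89 g/cm³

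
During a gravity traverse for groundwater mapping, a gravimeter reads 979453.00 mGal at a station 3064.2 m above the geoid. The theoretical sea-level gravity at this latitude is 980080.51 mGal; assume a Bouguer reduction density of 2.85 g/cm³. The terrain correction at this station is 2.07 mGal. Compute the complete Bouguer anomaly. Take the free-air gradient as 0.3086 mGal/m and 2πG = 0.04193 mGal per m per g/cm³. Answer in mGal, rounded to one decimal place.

-46.0

Free-air correction = 0.3086 × 3064.2 = 945.61 mGal
Free-air anomaly = 979453.00 − 980080.51 + (945.61) = 318.10 mGal
Bouguer slab correction = 0.04193 × 2.85 × 3064.2 = 366.17 mGal
Simple Bouguer anomaly = 318.10 − (366.17) = -48.07 mGal
Complete Bouguer anomaly = -48.07 + 2.07 = -46.00 mGal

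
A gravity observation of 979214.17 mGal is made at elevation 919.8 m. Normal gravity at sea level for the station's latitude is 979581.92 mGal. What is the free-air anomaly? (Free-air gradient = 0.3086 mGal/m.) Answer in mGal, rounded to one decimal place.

Free-air correction = 0.3086 × 919.8 = 283.85 mGal
Free-air anomaly = 979214.17 − 979581.92 + (283.85) = -83.90 mGal

-83.9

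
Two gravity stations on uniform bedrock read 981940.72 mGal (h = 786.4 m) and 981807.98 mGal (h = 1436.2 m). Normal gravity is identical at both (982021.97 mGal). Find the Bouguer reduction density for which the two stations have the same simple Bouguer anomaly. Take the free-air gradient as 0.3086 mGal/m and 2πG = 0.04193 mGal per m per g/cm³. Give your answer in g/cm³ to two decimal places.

Δg_obs = 981807.98 − 981940.72 = -132.74 mGal over Δh = 1436.2 − 786.4 = 649.8 m
Equal Bouguer anomalies ⇒ Δg_obs + (0.3086 − 0.04193ρ)·Δh = 0
0.3086 − 0.04193ρ = −Δg_obs/Δh = 0.20428
ρ = (0.3086 − 0.20428) / 0.04193 = 2.49 g/cm³

2.49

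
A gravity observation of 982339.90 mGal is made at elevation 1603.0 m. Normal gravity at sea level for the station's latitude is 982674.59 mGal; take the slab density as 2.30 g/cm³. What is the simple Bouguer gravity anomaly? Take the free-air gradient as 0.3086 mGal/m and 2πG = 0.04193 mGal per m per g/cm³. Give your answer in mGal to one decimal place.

5.4

Free-air correction = 0.3086 × 1603.0 = 494.69 mGal
Free-air anomaly = 982339.90 − 982674.59 + (494.69) = 160.00 mGal
Bouguer slab correction = 0.04193 × 2.30 × 1603.0 = 154.59 mGal
Simple Bouguer anomaly = 160.00 − (154.59) = 5.41 mGal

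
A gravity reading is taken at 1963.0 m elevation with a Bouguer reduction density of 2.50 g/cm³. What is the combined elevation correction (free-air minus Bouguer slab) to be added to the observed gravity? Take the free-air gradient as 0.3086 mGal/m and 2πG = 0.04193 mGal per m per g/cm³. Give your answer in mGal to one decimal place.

Combined gradient = 0.3086 − 0.04193 × 2.50 = 0.2037750 mGal/m
Combined elevation correction = 0.2037750 × 1963.0 = 400.0 mGal

400.0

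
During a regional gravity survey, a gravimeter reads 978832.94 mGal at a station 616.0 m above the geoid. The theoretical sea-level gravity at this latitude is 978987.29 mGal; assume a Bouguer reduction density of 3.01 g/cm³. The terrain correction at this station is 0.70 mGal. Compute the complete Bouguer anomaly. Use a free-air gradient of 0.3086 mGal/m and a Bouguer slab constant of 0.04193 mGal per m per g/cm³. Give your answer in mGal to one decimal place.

-41.3

Free-air correction = 0.3086 × 616.0 = 190.10 mGal
Free-air anomaly = 978832.94 − 978987.29 + (190.10) = 35.75 mGal
Bouguer slab correction = 0.04193 × 3.01 × 616.0 = 77.74 mGal
Simple Bouguer anomaly = 35.75 − (77.74) = -41.99 mGal
Complete Bouguer anomaly = -41.99 + 0.70 = -41.29 mGal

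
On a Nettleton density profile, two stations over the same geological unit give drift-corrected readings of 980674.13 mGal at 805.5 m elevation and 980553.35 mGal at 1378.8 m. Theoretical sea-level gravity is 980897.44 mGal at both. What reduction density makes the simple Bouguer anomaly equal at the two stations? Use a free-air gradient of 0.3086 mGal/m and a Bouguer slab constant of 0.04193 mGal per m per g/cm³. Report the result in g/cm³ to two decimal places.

2.34

Δg_obs = 980553.35 − 980674.13 = -120.78 mGal over Δh = 1378.8 − 805.5 = 573.3 m
Equal Bouguer anomalies ⇒ Δg_obs + (0.3086 − 0.04193ρ)·Δh = 0
0.3086 − 0.04193ρ = −Δg_obs/Δh = 0.21068
ρ = (0.3086 − 0.21068) / 0.04193 = 2.34 g/cm³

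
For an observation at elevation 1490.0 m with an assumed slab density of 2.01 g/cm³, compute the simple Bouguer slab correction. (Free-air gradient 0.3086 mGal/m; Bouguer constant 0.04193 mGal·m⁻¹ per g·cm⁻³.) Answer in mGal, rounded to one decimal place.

Bouguer slab correction = 0.04193 × 2.01 × 1490.0 = 125.6 mGal

125.6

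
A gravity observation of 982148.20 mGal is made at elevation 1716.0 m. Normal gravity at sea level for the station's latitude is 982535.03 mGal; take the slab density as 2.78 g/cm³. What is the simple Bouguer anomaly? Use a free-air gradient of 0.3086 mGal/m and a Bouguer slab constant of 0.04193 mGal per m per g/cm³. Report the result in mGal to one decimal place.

Free-air correction = 0.3086 × 1716.0 = 529.56 mGal
Free-air anomaly = 982148.20 − 982535.03 + (529.56) = 142.73 mGal
Bouguer slab correction = 0.04193 × 2.78 × 1716.0 = 200.03 mGal
Simple Bouguer anomaly = 142.73 − (200.03) = -57.30 mGal

-57.3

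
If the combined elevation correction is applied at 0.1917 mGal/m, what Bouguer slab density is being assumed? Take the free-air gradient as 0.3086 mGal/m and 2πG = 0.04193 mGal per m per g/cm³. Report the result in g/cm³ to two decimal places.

2.79

0.1917 = 0.3086 − 0.04193 × ρ
ρ = (0.3086 − 0.1917) / 0.04193 = 2.79 g/cm³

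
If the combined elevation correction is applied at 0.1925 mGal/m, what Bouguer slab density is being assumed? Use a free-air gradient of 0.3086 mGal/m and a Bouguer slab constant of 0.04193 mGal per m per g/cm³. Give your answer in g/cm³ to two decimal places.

2.77

0.1925 = 0.3086 − 0.04193 × ρ
ρ = (0.3086 − 0.1925) / 0.04193 = 2.77 g/cm³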